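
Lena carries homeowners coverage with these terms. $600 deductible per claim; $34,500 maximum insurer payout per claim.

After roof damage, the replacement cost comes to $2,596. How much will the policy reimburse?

After the deductible, $2,596 − $600 = $1,996 remains.
$1,996 is within the $34,500 limit, so the insurer pays $1,996.

$1,996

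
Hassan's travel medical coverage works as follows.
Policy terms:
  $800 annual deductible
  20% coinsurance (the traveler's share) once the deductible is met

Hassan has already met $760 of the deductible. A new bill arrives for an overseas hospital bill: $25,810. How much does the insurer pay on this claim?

$20,616

$760 of the $800 deductible is already met, leaving $40.
The remaining $25,770 (= $25,810 − $40) moves to coinsurance.
Traveler's 20% share of $25,770 is $5,154.
That puts the traveler's cost at $40 + $5,154 = $5,194.
The plan picks up $25,810 − $5,194 = $20,616.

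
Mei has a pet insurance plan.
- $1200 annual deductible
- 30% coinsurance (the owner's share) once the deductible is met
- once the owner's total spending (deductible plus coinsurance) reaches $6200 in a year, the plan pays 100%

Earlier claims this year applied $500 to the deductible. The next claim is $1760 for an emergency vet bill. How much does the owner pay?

$500 of the $1200 deductible is already met, leaving $700.
The remaining $1060 (= $1760 − $700) moves to coinsurance.
Owner's 30% share of $1060 is $318.
Owner responsibility before any cap: $700 + $318 = $1018.
Cumulative spending $500 + $1018 = $1518 stays under the $6200 maximum.

$1018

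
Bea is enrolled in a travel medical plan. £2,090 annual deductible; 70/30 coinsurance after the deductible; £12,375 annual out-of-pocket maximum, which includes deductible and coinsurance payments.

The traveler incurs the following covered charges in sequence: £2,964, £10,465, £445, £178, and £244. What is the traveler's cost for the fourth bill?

£53.40

#1 (£2,964): deductible takes £2,090, £874 remains; 30% of £874 = £262.20. Traveler pays £2,352.20; OOP now £2,352.20.
#2 (£10,465): 30% coinsurance on £10,465 = £3,139.50. Traveler owes £3,139.50 (running OOP £5,491.70).
#3 (£445): 30% coinsurance on £445 = £133.50. Cost to traveler: £133.50. OOP to date £5,625.20.
#4 (£178): deductible met; 30% of £178 = £53.40. Cost to traveler: £53.40. OOP to date £5,678.60.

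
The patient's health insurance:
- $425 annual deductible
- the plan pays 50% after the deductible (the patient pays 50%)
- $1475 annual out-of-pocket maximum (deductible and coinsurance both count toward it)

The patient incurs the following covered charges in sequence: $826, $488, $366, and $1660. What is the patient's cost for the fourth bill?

$422.50

Claim 1 ($826): $425 finishes the deductible; $401 goes to coinsurance; 50% of $401 = $200.50. Patient pays $625.50; OOP now $625.50.
Claim 2 ($488): deductible already satisfied, so patient's share is 50% × $488 = $244. Patient pays $244; OOP now $869.50.
Claim 3 ($366): deductible already satisfied, so patient's share is 50% × $366 = $183. Patient owes $183 (running OOP $1052.50).
Claim 4 ($1660): 50% coinsurance on $1660 = $830. OOP would hit $1882.50 > $1475, so the cap limits the patient to $1475 − $1052.50 = $422.50.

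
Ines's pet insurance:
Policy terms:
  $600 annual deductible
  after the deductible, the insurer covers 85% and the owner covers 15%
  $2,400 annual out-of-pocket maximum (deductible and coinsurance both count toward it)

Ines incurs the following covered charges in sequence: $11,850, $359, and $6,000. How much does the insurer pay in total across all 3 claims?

$15,809

Claim 1 ($11,850): deductible takes $600, $11,250 remains; 15% of $11,250 = $1,687.50. Owner pays $2,287.50; OOP now $2,287.50. Plan pays $11,850 − $2,287.50 = $9,562.50.
Claim 2 ($359): 15% coinsurance on $359 = $53.85. Cost to owner: $53.85. OOP to date $2,341.35. Insurer: $359 − $53.85 = $305.15.
Claim 3 ($6,000): deductible already satisfied, so owner's share is 15% × $6,000 = $900. OOP would hit $3,241.35 > $2,400, so the cap limits the owner to $2,400 − $2,341.35 = $58.65. Plan pays $6,000 − $58.65 = $5,941.35.
Insurer total: $9,562.50 + $305.15 + $5,941.35 = $15,809.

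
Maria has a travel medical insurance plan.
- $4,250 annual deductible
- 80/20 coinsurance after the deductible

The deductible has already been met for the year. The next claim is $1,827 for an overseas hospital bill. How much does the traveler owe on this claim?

With the deductible met, the entire $1,827 is subject to coinsurance.
Coinsurance: $1,827 × 20% = $365.40.

$365.40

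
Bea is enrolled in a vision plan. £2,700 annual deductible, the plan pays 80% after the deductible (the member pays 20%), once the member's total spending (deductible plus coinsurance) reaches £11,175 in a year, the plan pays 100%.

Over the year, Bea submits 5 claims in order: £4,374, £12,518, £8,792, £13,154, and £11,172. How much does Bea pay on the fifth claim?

£1,247.40

Claim 1 — £4,374: £2,700 to deductible, leaving £1,674; member's 20% is £334.80. Member owes £3,034.80 (running OOP £3,034.80).
Claim 2 — £12,518: deductible met; 20% of £12,518 = £2,503.60. Cost to member: £2,503.60. OOP to date £5,538.40.
Claim 3 — £8,792: deductible already satisfied, so member's share is 20% × £8,792 = £1,758.40. Member pays £1,758.40; OOP now £7,296.80.
Claim 4 — £13,154: deductible already satisfied, so member's share is 20% × £13,154 = £2,630.80. Member owes £2,630.80 (running OOP £9,927.60).
Claim 5 — £11,172: 20% coinsurance on £11,172 = £2,234.40. OOP would hit £12,162 > £11,175, so the cap limits the member to £11,175 − £9,927.60 = £1,247.40.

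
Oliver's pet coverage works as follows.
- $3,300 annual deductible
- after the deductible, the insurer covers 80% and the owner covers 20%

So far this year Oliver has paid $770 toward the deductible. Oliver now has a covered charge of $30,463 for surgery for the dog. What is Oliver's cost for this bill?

$8,116.60

$770 of the $3,300 deductible is already met, leaving $2,530.
That leaves $30,463 − $2,530 = $27,933 for coinsurance.
Coinsurance: $27,933 × 20% = $5,586.60.
Owner responsibility: $2,530 + $5,586.60 = $8,116.60.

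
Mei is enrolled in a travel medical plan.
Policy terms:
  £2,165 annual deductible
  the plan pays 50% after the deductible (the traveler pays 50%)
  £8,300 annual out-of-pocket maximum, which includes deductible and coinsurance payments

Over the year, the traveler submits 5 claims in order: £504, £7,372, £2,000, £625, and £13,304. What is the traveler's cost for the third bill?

£1,000

Claim 1 (£504): entire amount goes to the deductible. Traveler owes £504 (running OOP £504).
Claim 2 (£7,372): £1,661 finishes the deductible; £5,711 goes to coinsurance; traveler's 50% is £2,855.50. Traveler pays £4,516.50; OOP now £5,020.50.
Claim 3 (£2,000): 50% coinsurance on £2,000 = £1,000. Traveler owes £1,000 (running OOP £6,020.50).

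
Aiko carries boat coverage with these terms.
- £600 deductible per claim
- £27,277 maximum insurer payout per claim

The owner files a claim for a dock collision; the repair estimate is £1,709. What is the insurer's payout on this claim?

Subtract the deductible: £1,709 − £600 = £1,109.
£1,109 is within the £27,277 limit, so the insurer pays £1,109.

£1,109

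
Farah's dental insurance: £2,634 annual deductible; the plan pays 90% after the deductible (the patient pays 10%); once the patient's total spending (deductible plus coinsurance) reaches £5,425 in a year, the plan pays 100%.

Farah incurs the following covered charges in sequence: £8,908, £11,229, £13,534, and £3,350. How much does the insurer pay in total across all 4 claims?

£31,596

#1 (£8,908): £2,634 finishes the deductible; £6,274 goes to coinsurance; 10% of £6,274 = £627.40. Cost to patient: £3,261.40. OOP to date £3,261.40. Insurer: £8,908 − £3,261.40 = £5,646.60.
#2 (£11,229): deductible already satisfied, so patient's share is 10% × £11,229 = £1,122.90. Patient owes £1,122.90 (running OOP £4,384.30). Plan pays £11,229 − £1,122.90 = £10,106.10.
#3 (£13,534): deductible already satisfied, so patient's share is 10% × £13,534 = £1,353.40. Adding that to £4,384.30 gives £5,737.70, past the £5,425 cap; patient pays only £5,425 − £4,384.30 = £1,040.70. Insurer: £13,534 − £1,040.70 = £12,493.30.
#4 (£3,350): deductible already satisfied, so patient's share is 10% × £3,350 = £335. OOP would hit £5,760 > £5,425, so the cap limits the patient to £5,425 − £5,425 = £0. Plan pays £3,350 − £0 = £3,350.
Insurer total: £5,646.60 + £10,106.10 + £12,493.30 + £3,350 = £31,596.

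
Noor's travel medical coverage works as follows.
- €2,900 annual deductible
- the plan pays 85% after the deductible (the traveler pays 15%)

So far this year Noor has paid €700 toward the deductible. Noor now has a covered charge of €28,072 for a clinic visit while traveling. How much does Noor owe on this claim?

€6,080.80

Deductible still to meet: €2,900 − €700 = €2,200.
After the €2,200 deductible portion, €28,072 − €2,200 = €25,872 is subject to coinsurance.
Traveler's 15% share of €25,872 is €3,880.80.
So the traveler owes €2,200 + €3,880.80 = €6,080.80.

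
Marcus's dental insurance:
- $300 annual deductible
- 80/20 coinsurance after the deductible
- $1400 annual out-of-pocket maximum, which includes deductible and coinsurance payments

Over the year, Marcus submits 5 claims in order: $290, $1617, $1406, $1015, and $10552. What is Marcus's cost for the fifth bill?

Bill 1, $290: fully absorbed by the deductible. Cost to patient: $290. OOP to date $290.
Bill 2, $1617: $10 to deductible, leaving $1607; coinsurance $1607 × 20% = $321.40. Cost to patient: $331.40. OOP to date $621.40.
Bill 3, $1406: 20% coinsurance on $1406 = $281.20. Patient pays $281.20; OOP now $902.60.
Bill 4, $1015: deductible met; 20% of $1015 = $203. Cost to patient: $203. OOP to date $1105.60.
Bill 5, $10552: 20% coinsurance on $10552 = $2110.40. Adding that to $1105.60 gives $3216, past the $1400 cap; patient pays only $1400 − $1105.60 = $294.40.

$294.40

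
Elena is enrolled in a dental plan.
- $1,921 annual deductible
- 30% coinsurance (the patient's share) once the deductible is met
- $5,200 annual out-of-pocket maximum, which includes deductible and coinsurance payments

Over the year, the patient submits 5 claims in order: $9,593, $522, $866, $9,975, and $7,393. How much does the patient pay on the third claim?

$259.80

Bill 1, $9,593: deductible takes $1,921, $7,672 remains; patient's 30% is $2,301.60. Cost to patient: $4,222.60. OOP to date $4,222.60.
Bill 2, $522: deductible met; 30% of $522 = $156.60. Patient pays $156.60; OOP now $4,379.20.
Bill 3, $866: 30% coinsurance on $866 = $259.80. Patient pays $259.80; OOP now $4,639.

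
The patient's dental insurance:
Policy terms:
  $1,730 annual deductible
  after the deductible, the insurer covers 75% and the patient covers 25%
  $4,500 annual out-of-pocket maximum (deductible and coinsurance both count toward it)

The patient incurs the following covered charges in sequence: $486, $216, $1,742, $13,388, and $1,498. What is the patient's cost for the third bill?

$1,206.50

Bill 1, $486: all of it applies to the deductible. Cost to patient: $486. OOP to date $486.
Bill 2, $216: entire amount goes to the deductible. Cost to patient: $216. OOP to date $702.
Bill 3, $1,742: $1,028 to deductible, leaving $714; coinsurance $714 × 25% = $178.50. Cost to patient: $1,206.50. OOP to date $1,908.50.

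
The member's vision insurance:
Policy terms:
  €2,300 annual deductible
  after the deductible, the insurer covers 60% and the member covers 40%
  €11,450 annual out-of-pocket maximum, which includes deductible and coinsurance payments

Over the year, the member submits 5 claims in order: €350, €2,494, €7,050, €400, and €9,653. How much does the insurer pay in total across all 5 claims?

Claim 1 — €350: all of it applies to the deductible. Member pays €350; OOP now €350. Insurer: €350 − €350 = €0.
Claim 2 — €2,494: deductible takes €1,950, €544 remains; coinsurance €544 × 40% = €217.60. Member pays €2,167.60; OOP now €2,517.60. Insurer: €2,494 − €2,167.60 = €326.40.
Claim 3 — €7,050: deductible already satisfied, so member's share is 40% × €7,050 = €2,820. Member owes €2,820 (running OOP €5,337.60). Plan pays €7,050 − €2,820 = €4,230.
Claim 4 — €400: deductible already satisfied, so member's share is 40% × €400 = €160. Member owes €160 (running OOP €5,497.60). Insurer: €400 − €160 = €240.
Claim 5 — €9,653: 40% coinsurance on €9,653 = €3,861.20. Member owes €3,861.20 (running OOP €9,358.80). Plan pays €9,653 − €3,861.20 = €5,791.80.
Insurer total: €0 + €326.40 + €4,230 + €240 + €5,791.80 = €10,588.20.

€10,588.20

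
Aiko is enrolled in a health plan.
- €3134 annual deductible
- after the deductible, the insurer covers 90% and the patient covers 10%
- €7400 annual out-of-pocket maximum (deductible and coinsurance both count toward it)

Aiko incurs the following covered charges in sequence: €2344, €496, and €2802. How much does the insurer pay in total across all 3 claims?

€2257.20

Bill 1, €2344: entire amount goes to the deductible. Cost to patient: €2344. OOP to date €2344. Plan pays €2344 − €2344 = €0.
Bill 2, €496: fully absorbed by the deductible. Cost to patient: €496. OOP to date €2840. Plan pays €496 − €496 = €0.
Bill 3, €2802: deductible takes €294, €2508 remains; patient's 10% is €250.80. Cost to patient: €544.80. OOP to date €3384.80. Plan pays €2802 − €544.80 = €2257.20.
Insurer total = bills − patient's total = €5642 − €3384.80 = €2257.20.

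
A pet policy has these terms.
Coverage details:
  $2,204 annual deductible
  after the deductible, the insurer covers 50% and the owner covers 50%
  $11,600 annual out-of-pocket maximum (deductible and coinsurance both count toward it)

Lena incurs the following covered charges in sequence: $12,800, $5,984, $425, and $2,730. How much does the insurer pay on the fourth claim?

$1,836.50

Bill 1, $12,800: $2,204 to deductible, leaving $10,596; 50% of $10,596 = $5,298. Owner owes $7,502 (running OOP $7,502). Plan pays $12,800 − $7,502 = $5,298.
Bill 2, $5,984: deductible met; 50% of $5,984 = $2,992. Cost to owner: $2,992. OOP to date $10,494. Insurer: $5,984 − $2,992 = $2,992.
Bill 3, $425: deductible met; 50% of $425 = $212.50. Cost to owner: $212.50. OOP to date $10,706.50. Insurer: $425 − $212.50 = $212.50.
Bill 4, $2,730: 50% coinsurance on $2,730 = $1,365. That would push OOP to $12,071.50, over the $11,600 cap, so owner pays $11,600 − $10,706.50 = $893.50. Plan pays $2,730 − $893.50 = $1,836.50.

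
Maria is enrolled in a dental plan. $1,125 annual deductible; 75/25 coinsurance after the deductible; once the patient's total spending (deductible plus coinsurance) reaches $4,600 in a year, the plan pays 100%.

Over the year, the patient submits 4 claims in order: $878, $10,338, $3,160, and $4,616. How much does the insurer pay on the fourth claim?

#1 ($878): entire amount goes to the deductible. Patient owes $878 (running OOP $878). Insurer: $878 − $878 = $0.
#2 ($10,338): $247 to deductible, leaving $10,091; patient's 25% is $2,522.75. Patient pays $2,769.75; OOP now $3,647.75. Plan pays $10,338 − $2,769.75 = $7,568.25.
#3 ($3,160): deductible met; 25% of $3,160 = $790. Cost to patient: $790. OOP to date $4,437.75. Insurer: $3,160 − $790 = $2,370.
#4 ($4,616): 25% coinsurance on $4,616 = $1,154. Adding that to $4,437.75 gives $5,591.75, past the $4,600 cap; patient pays only $4,600 − $4,437.75 = $162.25. Insurer: $4,616 − $162.25 = $4,453.75.

$4,453.75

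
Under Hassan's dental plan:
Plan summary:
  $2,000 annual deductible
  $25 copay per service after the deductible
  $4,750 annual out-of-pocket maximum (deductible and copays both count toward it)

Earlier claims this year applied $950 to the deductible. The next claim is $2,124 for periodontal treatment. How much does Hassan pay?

$1,075

Deductible still to meet: $2,000 − $950 = $1,050.
After the $1,050 deductible portion, $2,124 − $1,050 = $1,074 is subject to the copay.
Copay on this service: $25.
That puts the patient's cost at $1,050 + $25 = $1,075 before any cap.
Total out-of-pocket so far would be $950 + $1,075 = $2,025, below the $4,750 cap — no reduction.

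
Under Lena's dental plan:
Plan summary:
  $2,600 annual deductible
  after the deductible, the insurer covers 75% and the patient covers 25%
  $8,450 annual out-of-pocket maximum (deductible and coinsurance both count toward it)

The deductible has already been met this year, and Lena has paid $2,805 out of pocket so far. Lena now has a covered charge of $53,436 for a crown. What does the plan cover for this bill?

$47,791

With the deductible met, the entire $53,436 is subject to coinsurance.
25% of $53,436 = $13,359 falls to the patient.
Year-to-date out-of-pocket would reach $2,805 + $13,359 = $16,164, above the $8,450 maximum, so the patient pays only $8,450 − $2,805 = $5,645.
The insurer covers the remainder: $53,436 − $5,645 = $47,791.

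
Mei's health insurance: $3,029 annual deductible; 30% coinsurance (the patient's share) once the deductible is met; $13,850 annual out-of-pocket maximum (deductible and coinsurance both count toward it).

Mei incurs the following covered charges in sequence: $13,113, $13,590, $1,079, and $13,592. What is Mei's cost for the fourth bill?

Claim 1 ($13,113): deductible takes $3,029, $10,084 remains; 30% of $10,084 = $3,025.20. Cost to patient: $6,054.20. OOP to date $6,054.20.
Claim 2 ($13,590): deductible met; 30% of $13,590 = $4,077. Patient owes $4,077 (running OOP $10,131.20).
Claim 3 ($1,079): deductible met; 30% of $1,079 = $323.70. Patient owes $323.70 (running OOP $10,454.90).
Claim 4 ($13,592): 30% coinsurance on $13,592 = $4,077.60. That would push OOP to $14,532.50, over the $13,850 cap, so patient pays $13,850 − $10,454.90 = $3,395.10.

$3,395.10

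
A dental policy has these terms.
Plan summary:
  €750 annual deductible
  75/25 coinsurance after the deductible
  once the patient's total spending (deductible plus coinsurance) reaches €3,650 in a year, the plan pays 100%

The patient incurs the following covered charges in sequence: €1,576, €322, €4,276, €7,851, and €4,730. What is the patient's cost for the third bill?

#1 (€1,576): deductible takes €750, €826 remains; coinsurance €826 × 25% = €206.50. Patient owes €956.50 (running OOP €956.50).
#2 (€322): 25% coinsurance on €322 = €80.50. Cost to patient: €80.50. OOP to date €1,037.
#3 (€4,276): deductible met; 25% of €4,276 = €1,069. Cost to patient: €1,069. OOP to date €2,106.

€1,069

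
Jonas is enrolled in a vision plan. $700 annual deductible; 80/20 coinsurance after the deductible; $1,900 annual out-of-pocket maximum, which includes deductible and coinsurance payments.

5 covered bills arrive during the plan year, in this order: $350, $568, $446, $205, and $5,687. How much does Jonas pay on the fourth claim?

$41

Claim 1 ($350): entire amount goes to the deductible. Member pays $350; OOP now $350.
Claim 2 ($568): $350 to deductible, leaving $218; 20% of $218 = $43.60. Member owes $393.60 (running OOP $743.60).
Claim 3 ($446): deductible already satisfied, so member's share is 20% × $446 = $89.20. Cost to member: $89.20. OOP to date $832.80.
Claim 4 ($205): deductible met; 20% of $205 = $41. Cost to member: $41. OOP to date $873.80.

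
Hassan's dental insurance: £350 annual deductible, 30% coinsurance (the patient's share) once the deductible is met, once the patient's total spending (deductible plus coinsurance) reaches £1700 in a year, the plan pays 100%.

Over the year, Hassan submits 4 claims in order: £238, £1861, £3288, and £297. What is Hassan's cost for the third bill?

£825.30

#1 (£238): all of it applies to the deductible. Patient pays £238; OOP now £238.
#2 (£1861): £112 to deductible, leaving £1749; coinsurance £1749 × 30% = £524.70. Patient pays £636.70; OOP now £874.70.
#3 (£3288): deductible met; 30% of £3288 = £986.40. That would push OOP to £1861.10, over the £1700 cap, so patient pays £1700 − £874.70 = £825.30.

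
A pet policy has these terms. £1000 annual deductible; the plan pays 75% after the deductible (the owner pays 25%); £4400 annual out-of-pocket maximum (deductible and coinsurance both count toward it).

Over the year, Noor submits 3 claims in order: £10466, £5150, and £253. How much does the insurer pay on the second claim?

#1 (£10466): £1000 to deductible, leaving £9466; owner's 25% is £2366.50. Owner owes £3366.50 (running OOP £3366.50). Insurer: £10466 − £3366.50 = £7099.50.
#2 (£5150): deductible met; 25% of £5150 = £1287.50. OOP would hit £4654 > £4400, so the cap limits the owner to £4400 − £3366.50 = £1033.50. Plan pays £5150 − £1033.50 = £4116.50.

£4116.50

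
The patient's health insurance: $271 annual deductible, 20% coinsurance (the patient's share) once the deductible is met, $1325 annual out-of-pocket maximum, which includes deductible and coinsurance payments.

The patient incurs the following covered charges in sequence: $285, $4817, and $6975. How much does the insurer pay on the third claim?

$6887.20

#1 ($285): $271 finishes the deductible; $14 goes to coinsurance; coinsurance $14 × 20% = $2.80. Patient owes $273.80 (running OOP $273.80). Insurer: $285 − $273.80 = $11.20.
#2 ($4817): deductible already satisfied, so patient's share is 20% × $4817 = $963.40. Cost to patient: $963.40. OOP to date $1237.20. Plan pays $4817 − $963.40 = $3853.60.
#3 ($6975): deductible met; 20% of $6975 = $1395. That would push OOP to $2632.20, over the $1325 cap, so patient pays $1325 − $1237.20 = $87.80. Plan pays $6975 − $87.80 = $6887.20.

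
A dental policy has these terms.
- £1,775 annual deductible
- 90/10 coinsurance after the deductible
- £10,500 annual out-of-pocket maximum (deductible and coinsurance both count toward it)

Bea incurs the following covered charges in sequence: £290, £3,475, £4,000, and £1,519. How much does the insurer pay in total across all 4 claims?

£6,758.10

Claim 1 (£290): entire amount goes to the deductible. Cost to patient: £290. OOP to date £290. Plan pays £290 − £290 = £0.
Claim 2 (£3,475): £1,485 finishes the deductible; £1,990 goes to coinsurance; patient's 10% is £199. Patient owes £1,684 (running OOP £1,974). Plan pays £3,475 − £1,684 = £1,791.
Claim 3 (£4,000): deductible already satisfied, so patient's share is 10% × £4,000 = £400. Cost to patient: £400. OOP to date £2,374. Insurer: £4,000 − £400 = £3,600.
Claim 4 (£1,519): deductible met; 10% of £1,519 = £151.90. Patient owes £151.90 (running OOP £2,525.90). Plan pays £1,519 − £151.90 = £1,367.10.
Insurer total: £0 + £1,791 + £3,600 + £1,367.10 = £6,758.10.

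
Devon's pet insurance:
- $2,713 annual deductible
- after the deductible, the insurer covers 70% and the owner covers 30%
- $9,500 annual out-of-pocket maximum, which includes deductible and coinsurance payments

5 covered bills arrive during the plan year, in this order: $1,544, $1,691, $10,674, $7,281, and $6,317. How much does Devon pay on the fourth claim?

$2,184.30

Bill 1, $1,544: all of it applies to the deductible. Owner pays $1,544; OOP now $1,544.
Bill 2, $1,691: $1,169 finishes the deductible; $522 goes to coinsurance; owner's 30% is $156.60. Cost to owner: $1,325.60. OOP to date $2,869.60.
Bill 3, $10,674: 30% coinsurance on $10,674 = $3,202.20. Owner owes $3,202.20 (running OOP $6,071.80).
Bill 4, $7,281: deductible already satisfied, so owner's share is 30% × $7,281 = $2,184.30. Owner pays $2,184.30; OOP now $8,256.10.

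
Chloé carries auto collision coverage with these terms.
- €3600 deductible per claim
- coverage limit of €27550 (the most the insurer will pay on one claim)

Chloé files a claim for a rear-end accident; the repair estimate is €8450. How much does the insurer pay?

€4850

Subtract the deductible: €8450 − €3600 = €4850.
€4850 ≤ €27550, so the limit doesn't bind; insurer pays €4850.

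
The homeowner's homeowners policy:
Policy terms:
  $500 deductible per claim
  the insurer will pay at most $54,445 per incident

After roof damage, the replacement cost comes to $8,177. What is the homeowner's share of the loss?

$500

After the deductible, $8,177 − $500 = $7,677 remains.
$7,677 ≤ $54,445, so the limit doesn't bind; insurer pays $7,677.
Out of pocket: $8,177 − $7,677 = $500.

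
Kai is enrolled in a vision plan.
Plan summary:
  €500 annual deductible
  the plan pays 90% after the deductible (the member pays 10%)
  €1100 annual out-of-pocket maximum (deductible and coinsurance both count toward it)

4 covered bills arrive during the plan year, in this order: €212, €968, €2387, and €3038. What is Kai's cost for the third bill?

€238.70

Claim 1 (€212): fully absorbed by the deductible. Cost to member: €212. OOP to date €212.
Claim 2 (€968): deductible takes €288, €680 remains; coinsurance €680 × 10% = €68. Member pays €356; OOP now €568.
Claim 3 (€2387): deductible already satisfied, so member's share is 10% × €2387 = €238.70. Member pays €238.70; OOP now €806.70.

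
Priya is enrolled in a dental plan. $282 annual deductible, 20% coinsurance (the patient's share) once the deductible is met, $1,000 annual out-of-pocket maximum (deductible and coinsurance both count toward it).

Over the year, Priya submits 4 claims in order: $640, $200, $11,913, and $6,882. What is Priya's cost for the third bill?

#1 ($640): $282 finishes the deductible; $358 goes to coinsurance; coinsurance $358 × 20% = $71.60. Patient owes $353.60 (running OOP $353.60).
#2 ($200): deductible met; 20% of $200 = $40. Patient owes $40 (running OOP $393.60).
#3 ($11,913): 20% coinsurance on $11,913 = $2,382.60. Adding that to $393.60 gives $2,776.20, past the $1,000 cap; patient pays only $1,000 − $393.60 = $606.40.

$606.40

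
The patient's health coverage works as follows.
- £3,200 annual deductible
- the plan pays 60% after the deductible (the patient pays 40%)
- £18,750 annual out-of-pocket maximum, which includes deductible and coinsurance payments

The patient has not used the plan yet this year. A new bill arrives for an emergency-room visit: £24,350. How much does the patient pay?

£11,660

Nothing has been paid toward the £3,200 deductible, so the first £3,200 of this charge is applied there.
That leaves £24,350 − £3,200 = £21,150 for coinsurance.
40% of £21,150 = £8,460 falls to the patient.
So the patient owes £3,200 + £8,460 = £11,660 before any cap.
Cumulative spending £0 + £11,660 = £11,660 stays under the £18,750 maximum.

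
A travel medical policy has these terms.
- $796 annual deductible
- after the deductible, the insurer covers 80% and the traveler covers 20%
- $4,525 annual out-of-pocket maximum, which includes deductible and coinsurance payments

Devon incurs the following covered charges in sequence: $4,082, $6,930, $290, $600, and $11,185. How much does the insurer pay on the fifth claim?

#1 ($4,082): $796 to deductible, leaving $3,286; coinsurance $3,286 × 20% = $657.20. Traveler owes $1,453.20 (running OOP $1,453.20). Plan pays $4,082 − $1,453.20 = $2,628.80.
#2 ($6,930): deductible met; 20% of $6,930 = $1,386. Traveler owes $1,386 (running OOP $2,839.20). Plan pays $6,930 − $1,386 = $5,544.
#3 ($290): deductible met; 20% of $290 = $58. Traveler owes $58 (running OOP $2,897.20). Plan pays $290 − $58 = $232.
#4 ($600): deductible already satisfied, so traveler's share is 20% × $600 = $120. Cost to traveler: $120. OOP to date $3,017.20. Plan pays $600 − $120 = $480.
#5 ($11,185): 20% coinsurance on $11,185 = $2,237. OOP would hit $5,254.20 > $4,525, so the cap limits the traveler to $4,525 − $3,017.20 = $1,507.80. Plan pays $11,185 − $1,507.80 = $9,677.20.

$9,677.20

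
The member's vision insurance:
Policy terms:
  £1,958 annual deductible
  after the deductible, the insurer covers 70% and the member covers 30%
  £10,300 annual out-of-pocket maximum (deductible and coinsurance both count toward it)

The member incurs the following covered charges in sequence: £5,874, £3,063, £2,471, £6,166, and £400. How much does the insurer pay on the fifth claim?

Claim 1 (£5,874): deductible takes £1,958, £3,916 remains; coinsurance £3,916 × 30% = £1,174.80. Member pays £3,132.80; OOP now £3,132.80. Insurer: £5,874 − £3,132.80 = £2,741.20.
Claim 2 (£3,063): deductible met; 30% of £3,063 = £918.90. Member owes £918.90 (running OOP £4,051.70). Plan pays £3,063 − £918.90 = £2,144.10.
Claim 3 (£2,471): deductible met; 30% of £2,471 = £741.30. Cost to member: £741.30. OOP to date £4,793. Plan pays £2,471 − £741.30 = £1,729.70.
Claim 4 (£6,166): deductible already satisfied, so member's share is 30% × £6,166 = £1,849.80. Member owes £1,849.80 (running OOP £6,642.80). Insurer: £6,166 − £1,849.80 = £4,316.20.
Claim 5 (£400): deductible already satisfied, so member's share is 30% × £400 = £120. Member pays £120; OOP now £6,762.80. Insurer: £400 − £120 = £280.

£280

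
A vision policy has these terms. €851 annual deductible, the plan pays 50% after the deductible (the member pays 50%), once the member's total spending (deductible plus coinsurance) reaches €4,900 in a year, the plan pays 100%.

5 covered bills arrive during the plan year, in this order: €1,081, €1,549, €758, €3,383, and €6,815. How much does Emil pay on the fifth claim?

#1 (€1,081): deductible takes €851, €230 remains; 50% of €230 = €115. Member owes €966 (running OOP €966).
#2 (€1,549): deductible met; 50% of €1,549 = €774.50. Cost to member: €774.50. OOP to date €1,740.50.
#3 (€758): deductible already satisfied, so member's share is 50% × €758 = €379. Member owes €379 (running OOP €2,119.50).
#4 (€3,383): deductible met; 50% of €3,383 = €1,691.50. Member pays €1,691.50; OOP now €3,811.
#5 (€6,815): deductible already satisfied, so member's share is 50% × €6,815 = €3,407.50. Adding that to €3,811 gives €7,218.50, past the €4,900 cap; member pays only €4,900 − €3,811 = €1,089.

€1,089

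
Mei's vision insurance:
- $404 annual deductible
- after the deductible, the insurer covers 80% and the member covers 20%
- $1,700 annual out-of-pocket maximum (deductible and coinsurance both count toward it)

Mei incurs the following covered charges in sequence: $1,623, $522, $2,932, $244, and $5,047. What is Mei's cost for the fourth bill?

$48.80

#1 ($1,623): deductible takes $404, $1,219 remains; 20% of $1,219 = $243.80. Cost to member: $647.80. OOP to date $647.80.
#2 ($522): deductible already satisfied, so member's share is 20% × $522 = $104.40. Cost to member: $104.40. OOP to date $752.20.
#3 ($2,932): deductible already satisfied, so member's share is 20% × $2,932 = $586.40. Member pays $586.40; OOP now $1,338.60.
#4 ($244): deductible already satisfied, so member's share is 20% × $244 = $48.80. Cost to member: $48.80. OOP to date $1,387.40.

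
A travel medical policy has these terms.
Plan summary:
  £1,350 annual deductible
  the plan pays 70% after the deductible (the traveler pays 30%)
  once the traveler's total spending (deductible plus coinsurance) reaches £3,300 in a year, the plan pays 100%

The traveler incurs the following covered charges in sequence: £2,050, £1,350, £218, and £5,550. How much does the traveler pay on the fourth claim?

Bill 1, £2,050: £1,350 to deductible, leaving £700; 30% of £700 = £210. Cost to traveler: £1,560. OOP to date £1,560.
Bill 2, £1,350: 30% coinsurance on £1,350 = £405. Traveler pays £405; OOP now £1,965.
Bill 3, £218: deductible met; 30% of £218 = £65.40. Cost to traveler: £65.40. OOP to date £2,030.40.
Bill 4, £5,550: 30% coinsurance on £5,550 = £1,665. OOP would hit £3,695.40 > £3,300, so the cap limits the traveler to £3,300 − £2,030.40 = £1,269.60.

£1,269.60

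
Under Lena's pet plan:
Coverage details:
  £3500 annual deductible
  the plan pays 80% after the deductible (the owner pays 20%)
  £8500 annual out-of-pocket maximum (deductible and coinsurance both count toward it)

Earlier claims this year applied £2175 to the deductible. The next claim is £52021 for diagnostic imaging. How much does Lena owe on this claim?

Remaining deductible: £3500 − £2175 = £1325.
That leaves £52021 − £1325 = £50696 for coinsurance.
Coinsurance: £50696 × 20% = £10139.20.
That puts the owner's cost at £1325 + £10139.20 = £11464.20 before any cap.
That would bring total out-of-pocket to £13639.20, past the £8500 cap. The owner is capped at £8500 − £2175 = £6325 on this claim.

£6325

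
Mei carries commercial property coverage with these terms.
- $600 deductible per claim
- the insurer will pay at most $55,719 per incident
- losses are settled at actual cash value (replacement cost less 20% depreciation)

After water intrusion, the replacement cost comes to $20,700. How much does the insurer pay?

$15,960

At 20% depreciation, ACV = $20,700 − $4,140 = $16,560.
Less the $600 deductible: $16,560 − $600 = $15,960.
$15,960 is within the $55,719 limit, so the insurer pays $15,960.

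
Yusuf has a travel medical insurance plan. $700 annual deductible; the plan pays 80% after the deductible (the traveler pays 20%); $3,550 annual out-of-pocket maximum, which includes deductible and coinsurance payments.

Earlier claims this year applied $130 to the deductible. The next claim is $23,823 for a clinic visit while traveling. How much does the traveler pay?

$3,420

Deductible still to meet: $700 − $130 = $570.
That leaves $23,823 − $570 = $23,253 for coinsurance.
Coinsurance: $23,253 × 20% = $4,650.60.
Traveler responsibility before any cap: $570 + $4,650.60 = $5,220.60.
Adding $5,220.60 to the $130 already spent would give $5,350.60, which exceeds the $3,550 cap; the traveler pays just $3,550 − $130 = $3,420.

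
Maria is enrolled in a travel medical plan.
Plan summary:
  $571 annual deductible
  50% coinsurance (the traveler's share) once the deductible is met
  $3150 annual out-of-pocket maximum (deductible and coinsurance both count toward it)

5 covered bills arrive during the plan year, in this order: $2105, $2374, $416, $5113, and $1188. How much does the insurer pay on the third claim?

Bill 1, $2105: $571 finishes the deductible; $1534 goes to coinsurance; coinsurance $1534 × 50% = $767. Traveler owes $1338 (running OOP $1338). Plan pays $2105 − $1338 = $767.
Bill 2, $2374: deductible already satisfied, so traveler's share is 50% × $2374 = $1187. Traveler pays $1187; OOP now $2525. Plan pays $2374 − $1187 = $1187.
Bill 3, $416: deductible met; 50% of $416 = $208. Traveler owes $208 (running OOP $2733). Insurer: $416 − $208 = $208.

$208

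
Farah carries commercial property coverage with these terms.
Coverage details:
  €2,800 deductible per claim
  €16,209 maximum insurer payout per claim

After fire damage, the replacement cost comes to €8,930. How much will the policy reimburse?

Less the €2,800 deductible: €8,930 − €2,800 = €6,130.
That's under the €16,209 cap, so the insurer reimburses the full €6,130.

€6,130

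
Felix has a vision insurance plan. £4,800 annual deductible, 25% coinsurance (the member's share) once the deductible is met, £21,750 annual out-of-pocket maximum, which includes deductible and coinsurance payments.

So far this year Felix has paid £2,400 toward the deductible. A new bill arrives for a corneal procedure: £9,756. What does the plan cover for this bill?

£5,517

Deductible still to meet: £4,800 − £2,400 = £2,400.
After the £2,400 deductible portion, £9,756 − £2,400 = £7,356 is subject to coinsurance.
25% of £7,356 = £1,839 falls to the member.
So the member owes £2,400 + £1,839 = £4,239 before any cap.
Total out-of-pocket so far would be £2,400 + £4,239 = £6,639, below the £21,750 cap — no reduction.
Insurer pays the balance: £9,756 − £4,239 = £5,517.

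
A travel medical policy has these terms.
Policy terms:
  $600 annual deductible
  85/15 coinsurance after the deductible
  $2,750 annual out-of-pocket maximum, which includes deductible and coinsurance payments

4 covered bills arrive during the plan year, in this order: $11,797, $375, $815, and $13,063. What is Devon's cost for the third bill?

$122.25

Claim 1 — $11,797: $600 to deductible, leaving $11,197; traveler's 15% is $1,679.55. Traveler pays $2,279.55; OOP now $2,279.55.
Claim 2 — $375: deductible met; 15% of $375 = $56.25. Traveler owes $56.25 (running OOP $2,335.80).
Claim 3 — $815: deductible met; 15% of $815 = $122.25. Cost to traveler: $122.25. OOP to date $2,458.05.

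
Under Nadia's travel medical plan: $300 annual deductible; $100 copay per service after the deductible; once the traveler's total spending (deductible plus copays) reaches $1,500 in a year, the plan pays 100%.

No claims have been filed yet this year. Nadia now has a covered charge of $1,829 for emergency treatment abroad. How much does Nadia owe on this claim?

Nothing has been paid toward the $300 deductible, so the first $300 of this charge is applied there.
After the $300 deductible portion, $1,829 − $300 = $1,529 is subject to the copay.
Copay on this service: $100.
Traveler responsibility before any cap: $300 + $100 = $400.
Total out-of-pocket so far would be $0 + $400 = $400, below the $1,500 cap — no reduction.

$400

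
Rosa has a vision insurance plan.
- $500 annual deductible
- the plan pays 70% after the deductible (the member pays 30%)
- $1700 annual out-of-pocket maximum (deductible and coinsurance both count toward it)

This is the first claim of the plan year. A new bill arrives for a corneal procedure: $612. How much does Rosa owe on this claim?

Deductible not yet touched, so the first $500 of the bill goes to the deductible.
After the $500 deductible portion, $612 − $500 = $112 is subject to coinsurance.
Coinsurance: $112 × 30% = $33.60.
Member responsibility before any cap: $500 + $33.60 = $533.60.
Cumulative spending $0 + $533.60 = $533.60 stays under the $1700 maximum.

$533.60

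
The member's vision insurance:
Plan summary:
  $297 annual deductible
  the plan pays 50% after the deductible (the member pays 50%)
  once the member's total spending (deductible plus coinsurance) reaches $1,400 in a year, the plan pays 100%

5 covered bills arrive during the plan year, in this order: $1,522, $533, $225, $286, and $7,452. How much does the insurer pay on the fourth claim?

$174.50

#1 ($1,522): $297 finishes the deductible; $1,225 goes to coinsurance; coinsurance $1,225 × 50% = $612.50. Member pays $909.50; OOP now $909.50. Insurer: $1,522 − $909.50 = $612.50.
#2 ($533): deductible met; 50% of $533 = $266.50. Member pays $266.50; OOP now $1,176. Insurer: $533 − $266.50 = $266.50.
#3 ($225): deductible already satisfied, so member's share is 50% × $225 = $112.50. Cost to member: $112.50. OOP to date $1,288.50. Insurer: $225 − $112.50 = $112.50.
#4 ($286): 50% coinsurance on $286 = $143. Adding that to $1,288.50 gives $1,431.50, past the $1,400 cap; member pays only $1,400 − $1,288.50 = $111.50. Plan pays $286 − $111.50 = $174.50.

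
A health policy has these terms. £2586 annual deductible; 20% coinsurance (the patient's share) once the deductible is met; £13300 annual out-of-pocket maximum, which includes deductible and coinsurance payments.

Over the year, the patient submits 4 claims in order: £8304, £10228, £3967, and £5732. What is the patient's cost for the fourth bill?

Claim 1 (£8304): £2586 finishes the deductible; £5718 goes to coinsurance; 20% of £5718 = £1143.60. Patient pays £3729.60; OOP now £3729.60.
Claim 2 (£10228): deductible met; 20% of £10228 = £2045.60. Patient pays £2045.60; OOP now £5775.20.
Claim 3 (£3967): deductible met; 20% of £3967 = £793.40. Patient owes £793.40 (running OOP £6568.60).
Claim 4 (£5732): deductible met; 20% of £5732 = £1146.40. Cost to patient: £1146.40. OOP to date £7715.

£1146.40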